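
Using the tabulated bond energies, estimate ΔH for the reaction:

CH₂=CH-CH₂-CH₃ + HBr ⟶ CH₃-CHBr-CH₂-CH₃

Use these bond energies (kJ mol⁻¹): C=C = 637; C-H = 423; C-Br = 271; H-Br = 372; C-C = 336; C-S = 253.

Bonds broken (reactants):
  C-C: 2 × 336 = 672
  C-H: 8 × 423 = 3384
  C=C: 1 × 637 = 637
  H-Br: 1 × 372 = 372
  Σ(broken) = 5065 kJ
Bonds formed (products):
  C-Br: 1 × 271 = 271
  C-C: 3 × 336 = 1008
  C-H: 9 × 423 = 3807
  Σ(formed) = 5086 kJ
ΔH = Σ(broken) − Σ(formed) = 5065 − 5086 = −21 kJ

ΔH ≈ −21 kJ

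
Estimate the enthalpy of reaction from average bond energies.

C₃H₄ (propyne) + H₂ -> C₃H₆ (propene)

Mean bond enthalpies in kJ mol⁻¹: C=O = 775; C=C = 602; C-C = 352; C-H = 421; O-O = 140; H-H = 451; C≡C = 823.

ΔH ≈ −170 kJ

Bonds broken (reactants):
  C≡C: 1 × 823 = 823
  C-C: 1 × 352 = 352
  C-H: 4 × 421 = 1684
  H-H: 1 × 451 = 451
  Σ(broken) = 3310 kJ
Bonds formed (products):
  C-C: 1 × 352 = 352
  C-H: 6 × 421 = 2526
  C=C: 1 × 602 = 602
  Σ(formed) = 3480 kJ
ΔH = Σ(broken) − Σ(formed) = 3310 − 3480 = −170 kJ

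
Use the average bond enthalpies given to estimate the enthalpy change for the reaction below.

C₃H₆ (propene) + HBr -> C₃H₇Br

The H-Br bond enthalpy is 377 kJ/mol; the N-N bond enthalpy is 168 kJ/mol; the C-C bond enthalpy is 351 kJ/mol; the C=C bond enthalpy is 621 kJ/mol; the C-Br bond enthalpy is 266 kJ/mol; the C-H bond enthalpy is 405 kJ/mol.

ΔH ≈ −24 kJ

Bonds broken (reactants):
  C-C: 1 × 351 = 351
  C-H: 6 × 405 = 2430
  C=C: 1 × 621 = 621
  H-Br: 1 × 377 = 377
  Σ(broken) = 3779 kJ
Bonds formed (products):
  C-Br: 1 × 266 = 266
  C-C: 2 × 351 = 702
  C-H: 7 × 405 = 2835
  Σ(formed) = 3803 kJ
ΔH = Σ(broken) − Σ(formed) = 3779 − 3803 = −24 kJ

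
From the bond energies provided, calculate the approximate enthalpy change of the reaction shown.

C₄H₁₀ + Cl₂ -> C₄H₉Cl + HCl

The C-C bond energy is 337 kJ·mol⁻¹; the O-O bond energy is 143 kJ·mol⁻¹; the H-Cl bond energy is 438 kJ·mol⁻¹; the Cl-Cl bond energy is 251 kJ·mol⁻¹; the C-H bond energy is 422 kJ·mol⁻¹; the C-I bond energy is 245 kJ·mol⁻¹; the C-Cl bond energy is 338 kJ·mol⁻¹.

ΔH ≈ −103 kJ

Bonds broken (reactants):
  C-C: 3 × 337 = 1011
  C-H: 10 × 422 = 4220
  Cl-Cl: 1 × 251 = 251
  Σ(broken) = 5482 kJ
Bonds formed (products):
  C-C: 3 × 337 = 1011
  C-Cl: 1 × 338 = 338
  C-H: 9 × 422 = 3798
  H-Cl: 1 × 438 = 438
  Σ(formed) = 5585 kJ
ΔH = Σ(broken) − Σ(formed) = 5482 − 5585 = −103 kJ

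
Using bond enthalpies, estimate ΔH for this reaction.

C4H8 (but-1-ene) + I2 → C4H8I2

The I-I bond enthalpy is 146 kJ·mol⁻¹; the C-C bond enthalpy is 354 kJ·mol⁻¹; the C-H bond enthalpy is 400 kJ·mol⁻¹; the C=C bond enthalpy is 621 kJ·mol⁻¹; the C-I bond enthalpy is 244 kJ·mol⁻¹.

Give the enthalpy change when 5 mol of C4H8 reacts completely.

Bonds broken (reactants):
  C-C: 2 × 354 = 708
  C-H: 8 × 400 = 3200
  C=C: 1 × 621 = 621
  I-I: 1 × 146 = 146
  Σ(broken) = 4675 kJ
Bonds formed (products):
  C-C: 3 × 354 = 1062
  C-H: 8 × 400 = 3200
  C-I: 2 × 244 = 488
  Σ(formed) = 4750 kJ
ΔH = Σ(broken) − Σ(formed) = 4675 − 4750 = −75 kJ
For 5× the reaction as written: 5 × (−75) = −375 kJ

ΔH = −375 kJ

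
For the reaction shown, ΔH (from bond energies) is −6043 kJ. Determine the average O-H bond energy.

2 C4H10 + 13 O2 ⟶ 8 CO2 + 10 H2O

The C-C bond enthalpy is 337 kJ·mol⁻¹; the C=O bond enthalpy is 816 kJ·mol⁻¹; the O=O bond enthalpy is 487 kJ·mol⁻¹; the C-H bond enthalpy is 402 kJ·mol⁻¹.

Let D be the O-H bond energy.
Σ(broken) = 6×337 + 20×402 + 13×487 = 16393
Σ(formed) = 16×816 + 20×D = 13056 + 20D
ΔH = Σ(broken) − Σ(formed) = (16393) − (13056 + 20D) = +3337 − 20D
Setting this equal to −6043 kJ gives 20D = 9380, so D = 469 kJ/mol.

D(O-H) ≈ 469 kJ/mol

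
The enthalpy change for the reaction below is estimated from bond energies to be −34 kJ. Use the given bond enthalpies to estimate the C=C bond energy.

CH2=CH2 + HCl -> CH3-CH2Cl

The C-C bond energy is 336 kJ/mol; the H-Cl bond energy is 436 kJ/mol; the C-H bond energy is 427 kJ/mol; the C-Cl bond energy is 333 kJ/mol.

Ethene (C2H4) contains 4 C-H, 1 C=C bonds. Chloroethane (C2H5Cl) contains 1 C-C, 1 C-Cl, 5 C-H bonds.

Let D be the C=C bond energy.
Σ(broken) = 4×427 + 1×D + 1×436 = 2144 + D
Σ(formed) = 1×336 + 1×333 + 5×427 = 2804
ΔH = Σ(broken) − Σ(formed) = (2144 + D) − (2804) = −660 + D
Setting this equal to −34 kJ gives D = 626 kJ/mol.

D(C=C) ≈ 626 kJ/mol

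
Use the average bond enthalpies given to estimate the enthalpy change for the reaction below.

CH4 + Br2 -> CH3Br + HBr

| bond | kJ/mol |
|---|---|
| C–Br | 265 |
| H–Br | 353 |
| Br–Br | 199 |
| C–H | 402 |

ΔH ≈ −17 kJ

Bonds broken (reactants):
  Br–Br: 1 × 199 = 199
  C–H: 4 × 402 = 1608
  Σ(broken) = 1807 kJ
Bonds formed (products):
  C–Br: 1 × 265 = 265
  C–H: 3 × 402 = 1206
  H–Br: 1 × 353 = 353
  Σ(formed) = 1824 kJ
ΔH = Σ(broken) − Σ(formed) = 1807 − 1824 = −17 kJ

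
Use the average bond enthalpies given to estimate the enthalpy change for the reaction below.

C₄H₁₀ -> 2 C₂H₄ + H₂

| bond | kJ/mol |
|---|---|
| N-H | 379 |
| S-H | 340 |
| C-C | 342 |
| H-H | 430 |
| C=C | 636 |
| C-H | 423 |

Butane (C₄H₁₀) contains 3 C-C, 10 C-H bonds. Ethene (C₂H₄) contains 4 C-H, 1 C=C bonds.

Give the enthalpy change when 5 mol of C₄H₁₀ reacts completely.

Bonds broken (reactants):
  C-C: 3 × 342 = 1026
  C-H: 10 × 423 = 4230
  Σ(broken) = 5256 kJ
Bonds formed (products):
  C-H: 8 × 423 = 3384
  C=C: 2 × 636 = 1272
  H-H: 1 × 430 = 430
  Σ(formed) = 5086 kJ
ΔH = Σ(broken) − Σ(formed) = 5256 − 5086 = +170 kJ
For 5× the reaction as written: 5 × (+170) = +850 kJ

ΔH = +850 kJ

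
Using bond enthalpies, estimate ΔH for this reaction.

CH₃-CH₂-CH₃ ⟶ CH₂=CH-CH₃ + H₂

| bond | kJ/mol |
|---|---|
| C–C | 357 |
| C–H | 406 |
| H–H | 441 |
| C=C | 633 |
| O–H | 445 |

ΔH ≈ +95 kJ

Bonds broken (reactants):
  C–C: 2 × 357 = 714
  C–H: 8 × 406 = 3248
  Σ(broken) = 3962 kJ
Bonds formed (products):
  C–C: 1 × 357 = 357
  C–H: 6 × 406 = 2436
  C=C: 1 × 633 = 633
  H–H: 1 × 441 = 441
  Σ(formed) = 3867 kJ
ΔH = Σ(broken) − Σ(formed) = 3962 − 3867 = +95 kJ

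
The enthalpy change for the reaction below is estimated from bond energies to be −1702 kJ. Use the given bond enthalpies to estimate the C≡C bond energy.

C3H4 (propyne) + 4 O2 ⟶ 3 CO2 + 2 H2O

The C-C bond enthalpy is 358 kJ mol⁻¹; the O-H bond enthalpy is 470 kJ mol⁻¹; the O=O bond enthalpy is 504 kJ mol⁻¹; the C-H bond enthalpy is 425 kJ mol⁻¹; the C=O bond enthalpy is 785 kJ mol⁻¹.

D(C≡C) ≈ 814 kJ/mol

Let D be the C≡C bond energy.
Σ(broken) = 1×D + 1×358 + 4×425 + 4×504 = 4074 + D
Σ(formed) = 6×785 + 4×470 = 6590
ΔH = Σ(broken) − Σ(formed) = (4074 + D) − (6590) = −2516 + D
Setting this equal to −1702 kJ gives D = 814 kJ/mol.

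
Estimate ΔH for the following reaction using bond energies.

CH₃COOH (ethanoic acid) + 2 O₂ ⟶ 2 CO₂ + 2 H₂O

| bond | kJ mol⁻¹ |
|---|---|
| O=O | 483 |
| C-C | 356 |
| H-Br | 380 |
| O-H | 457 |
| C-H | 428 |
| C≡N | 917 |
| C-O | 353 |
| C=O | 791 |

Bonds broken (reactants):
  C-C: 1 × 356 = 356
  C-H: 3 × 428 = 1284
  C-O: 1 × 353 = 353
  C=O: 1 × 791 = 791
  O-H: 1 × 457 = 457
  O=O: 2 × 483 = 966
  Σ(broken) = 4207 kJ
Bonds formed (products):
  C=O: 4 × 791 = 3164
  O-H: 4 × 457 = 1828
  Σ(formed) = 4992 kJ
ΔH = Σ(broken) − Σ(formed) = 4207 − 4992 = −785 kJ

ΔH ≈ −785 kJ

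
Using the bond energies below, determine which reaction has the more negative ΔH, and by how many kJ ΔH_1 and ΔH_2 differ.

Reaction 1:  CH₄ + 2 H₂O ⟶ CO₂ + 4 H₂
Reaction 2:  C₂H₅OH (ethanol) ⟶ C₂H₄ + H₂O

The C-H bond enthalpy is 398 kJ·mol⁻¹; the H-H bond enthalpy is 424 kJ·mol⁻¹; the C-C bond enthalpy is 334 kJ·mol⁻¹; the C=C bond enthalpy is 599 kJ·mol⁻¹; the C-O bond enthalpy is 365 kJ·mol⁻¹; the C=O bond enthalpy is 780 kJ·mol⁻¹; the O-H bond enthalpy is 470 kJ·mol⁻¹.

Reaction 2, by 188 kJ

Reaction 1:
  Bonds broken (reactants):
    C-H: 4 × 398 = 1592
    O-H: 4 × 470 = 1880
    Σ(broken) = 3472 kJ
  Bonds formed (products):
    C=O: 2 × 780 = 1560
    H-H: 4 × 424 = 1696
    Σ(formed) = 3256 kJ
  ΔH_1 = 3472 − 3256 = +216 kJ
Reaction 2:
  Bonds broken (reactants):
    C-C: 1 × 334 = 334
    C-H: 5 × 398 = 1990
    C-O: 1 × 365 = 365
    O-H: 1 × 470 = 470
    Σ(broken) = 3159 kJ
  Bonds formed (products):
    C-H: 4 × 398 = 1592
    C=C: 1 × 599 = 599
    O-H: 2 × 470 = 940
    Σ(formed) = 3131 kJ
  ΔH_2 = 3159 − 3131 = +28 kJ
ΔH_1 − ΔH_2 = +188 kJ, so reaction 2 has the more negative ΔH; |ΔH_1 − ΔH_2| = 188 kJ.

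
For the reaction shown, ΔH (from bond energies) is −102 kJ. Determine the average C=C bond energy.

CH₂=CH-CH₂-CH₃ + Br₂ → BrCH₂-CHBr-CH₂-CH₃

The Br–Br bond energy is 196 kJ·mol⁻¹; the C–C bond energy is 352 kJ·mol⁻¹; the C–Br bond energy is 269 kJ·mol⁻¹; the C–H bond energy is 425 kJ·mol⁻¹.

Let D be the C=C bond energy.
Σ(broken) = 1×196 + 2×352 + 8×425 + 1×D = 4300 + D
Σ(formed) = 2×269 + 3×352 + 8×425 = 4994
ΔH = Σ(broken) − Σ(formed) = (4300 + D) − (4994) = −694 + D
Setting this equal to −102 kJ gives D = 592 kJ/mol.

D(C=C) ≈ 592 kJ/mol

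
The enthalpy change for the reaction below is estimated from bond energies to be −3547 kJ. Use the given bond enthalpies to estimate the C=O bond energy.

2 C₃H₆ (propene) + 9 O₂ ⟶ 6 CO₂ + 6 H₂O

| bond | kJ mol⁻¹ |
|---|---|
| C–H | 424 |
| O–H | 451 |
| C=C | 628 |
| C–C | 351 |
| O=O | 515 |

Let D be the C=O bond energy.
Σ(broken) = 2×351 + 12×424 + 2×628 + 9×515 = 11681
Σ(formed) = 12×D + 12×451 = 5412 + 12D
ΔH = Σ(broken) − Σ(formed) = (11681) − (5412 + 12D) = +6269 − 12D
Setting this equal to −3547 kJ gives 12D = 9816, so D = 818 kJ/mol.

D(C=O) ≈ 818 kJ/mol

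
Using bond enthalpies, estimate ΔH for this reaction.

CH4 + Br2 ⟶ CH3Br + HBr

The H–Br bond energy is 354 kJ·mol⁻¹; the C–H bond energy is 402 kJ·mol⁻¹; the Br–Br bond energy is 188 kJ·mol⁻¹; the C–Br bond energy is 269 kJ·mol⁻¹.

ΔH ≈ −33 kJ

Bonds broken (reactants):
  Br–Br: 1 × 188 = 188
  C–H: 4 × 402 = 1608
  Σ(broken) = 1796 kJ
Bonds formed (products):
  C–Br: 1 × 269 = 269
  C–H: 3 × 402 = 1206
  H–Br: 1 × 354 = 354
  Σ(formed) = 1829 kJ
ΔH = Σ(broken) − Σ(formed) = 1796 − 1829 = −33 kJ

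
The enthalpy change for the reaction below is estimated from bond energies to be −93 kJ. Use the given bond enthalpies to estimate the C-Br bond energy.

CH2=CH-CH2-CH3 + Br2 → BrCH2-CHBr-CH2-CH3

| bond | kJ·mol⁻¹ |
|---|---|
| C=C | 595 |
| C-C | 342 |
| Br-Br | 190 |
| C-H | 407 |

D(C-Br) ≈ 268 kJ/mol

Let D be the C-Br bond energy.
Σ(broken) = 1×190 + 2×342 + 8×407 + 1×595 = 4725
Σ(formed) = 2×D + 3×342 + 8×407 = 4282 + 2D
ΔH = Σ(broken) − Σ(formed) = (4725) − (4282 + 2D) = +443 − 2D
Setting this equal to −93 kJ gives 2D = 536, so D = 268 kJ/mol.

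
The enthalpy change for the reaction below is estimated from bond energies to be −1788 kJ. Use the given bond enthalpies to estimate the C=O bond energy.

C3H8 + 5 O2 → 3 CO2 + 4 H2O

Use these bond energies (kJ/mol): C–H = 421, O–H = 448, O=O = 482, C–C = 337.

D(C=O) ≈ 776 kJ/mol

Let D be the C=O bond energy.
Σ(broken) = 2×337 + 8×421 + 5×482 = 6452
Σ(formed) = 6×D + 8×448 = 3584 + 6D
ΔH = Σ(broken) − Σ(formed) = (6452) − (3584 + 6D) = +2868 − 6D
Setting this equal to −1788 kJ gives 6D = 4656, so D = 776 kJ/mol.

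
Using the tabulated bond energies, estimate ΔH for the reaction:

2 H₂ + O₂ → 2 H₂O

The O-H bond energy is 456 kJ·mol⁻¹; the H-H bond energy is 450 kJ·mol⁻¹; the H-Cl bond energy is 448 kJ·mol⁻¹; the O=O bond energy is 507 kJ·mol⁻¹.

Bonds broken (reactants):
  H-H: 2 × 450 = 900
  O=O: 1 × 507 = 507
  Σ(broken) = 1407 kJ
Bonds formed (products):
  O-H: 4 × 456 = 1824
  Σ(formed) = 1824 kJ
ΔH = Σ(broken) − Σ(formed) = 1407 − 1824 = −417 kJ

ΔH ≈ −417 kJ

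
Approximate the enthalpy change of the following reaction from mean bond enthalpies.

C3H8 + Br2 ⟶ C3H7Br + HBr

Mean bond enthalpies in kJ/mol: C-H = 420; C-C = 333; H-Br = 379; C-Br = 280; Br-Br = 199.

ΔH ≈ −40 kJ

Bonds broken (reactants):
  Br-Br: 1 × 199 = 199
  C-C: 2 × 333 = 666
  C-H: 8 × 420 = 3360
  Σ(broken) = 4225 kJ
Bonds formed (products):
  C-Br: 1 × 280 = 280
  C-C: 2 × 333 = 666
  C-H: 7 × 420 = 2940
  H-Br: 1 × 379 = 379
  Σ(formed) = 4265 kJ
ΔH = Σ(broken) − Σ(formed) = 4225 − 4265 = −40 kJ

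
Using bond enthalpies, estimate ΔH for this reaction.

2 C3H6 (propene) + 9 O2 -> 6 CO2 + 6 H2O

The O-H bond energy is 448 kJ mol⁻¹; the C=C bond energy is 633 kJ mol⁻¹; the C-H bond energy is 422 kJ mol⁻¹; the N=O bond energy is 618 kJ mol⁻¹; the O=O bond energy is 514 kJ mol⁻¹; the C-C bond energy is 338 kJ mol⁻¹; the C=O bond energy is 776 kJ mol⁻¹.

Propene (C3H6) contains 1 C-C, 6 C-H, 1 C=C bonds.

ΔH ≈ −3056 kJ

Bonds broken (reactants):
  C-C: 2 × 338 = 676
  C-H: 12 × 422 = 5064
  C=C: 2 × 633 = 1266
  O=O: 9 × 514 = 4626
  Σ(broken) = 11632 kJ
Bonds formed (products):
  C=O: 12 × 776 = 9312
  O-H: 12 × 448 = 5376
  Σ(formed) = 14688 kJ
ΔH = Σ(broken) − Σ(formed) = 11632 − 14688 = −3056 kJ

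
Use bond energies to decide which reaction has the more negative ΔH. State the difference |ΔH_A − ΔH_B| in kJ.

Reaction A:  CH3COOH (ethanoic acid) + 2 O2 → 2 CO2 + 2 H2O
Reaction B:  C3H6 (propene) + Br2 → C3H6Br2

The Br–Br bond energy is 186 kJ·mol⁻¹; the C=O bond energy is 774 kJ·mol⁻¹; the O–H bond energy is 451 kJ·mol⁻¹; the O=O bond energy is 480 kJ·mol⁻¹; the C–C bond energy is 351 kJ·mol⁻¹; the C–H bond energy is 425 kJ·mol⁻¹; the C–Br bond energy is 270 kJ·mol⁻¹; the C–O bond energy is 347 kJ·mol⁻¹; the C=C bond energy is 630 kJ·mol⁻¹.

Reaction A, by 667 kJ

Reaction A:
  Bonds broken (reactants):
    C–C: 1 × 351 = 351
    C–H: 3 × 425 = 1275
    C–O: 1 × 347 = 347
    C=O: 1 × 774 = 774
    O–H: 1 × 451 = 451
    O=O: 2 × 480 = 960
    Σ(broken) = 4158 kJ
  Bonds formed (products):
    C=O: 4 × 774 = 3096
    O–H: 4 × 451 = 1804
    Σ(formed) = 4900 kJ
  ΔH_A = 4158 − 4900 = −742 kJ
Reaction B:
  Bonds broken (reactants):
    Br–Br: 1 × 186 = 186
    C–C: 1 × 351 = 351
    C–H: 6 × 425 = 2550
    C=C: 1 × 630 = 630
    Σ(broken) = 3717 kJ
  Bonds formed (products):
    C–Br: 2 × 270 = 540
    C–C: 2 × 351 = 702
    C–H: 6 × 425 = 2550
    Σ(formed) = 3792 kJ
  ΔH_B = 3717 − 3792 = −75 kJ
ΔH_A − ΔH_B = −667 kJ, so reaction A has the more negative ΔH; |ΔH_A − ΔH_B| = 667 kJ.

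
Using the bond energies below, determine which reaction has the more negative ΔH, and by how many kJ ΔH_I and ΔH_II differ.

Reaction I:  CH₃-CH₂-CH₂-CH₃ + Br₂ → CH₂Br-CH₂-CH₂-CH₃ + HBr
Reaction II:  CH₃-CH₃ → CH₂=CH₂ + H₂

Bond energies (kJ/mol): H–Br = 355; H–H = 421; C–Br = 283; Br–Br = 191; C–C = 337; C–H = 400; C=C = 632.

Reaction I, by 131 kJ

Reaction I:
  Bonds broken (reactants):
    Br–Br: 1 × 191 = 191
    C–C: 3 × 337 = 1011
    C–H: 10 × 400 = 4000
    Σ(broken) = 5202 kJ
  Bonds formed (products):
    C–Br: 1 × 283 = 283
    C–C: 3 × 337 = 1011
    C–H: 9 × 400 = 3600
    H–Br: 1 × 355 = 355
    Σ(formed) = 5249 kJ
  ΔH_I = 5202 − 5249 = −47 kJ
Reaction II:
  Bonds broken (reactants):
    C–C: 1 × 337 = 337
    C–H: 6 × 400 = 2400
    Σ(broken) = 2737 kJ
  Bonds formed (products):
    C–H: 4 × 400 = 1600
    C=C: 1 × 632 = 632
    H–H: 1 × 421 = 421
    Σ(formed) = 2653 kJ
  ΔH_II = 2737 − 2653 = +84 kJ
ΔH_I − ΔH_II = −131 kJ, so reaction I has the more negative ΔH; |ΔH_I − ΔH_II| = 131 kJ.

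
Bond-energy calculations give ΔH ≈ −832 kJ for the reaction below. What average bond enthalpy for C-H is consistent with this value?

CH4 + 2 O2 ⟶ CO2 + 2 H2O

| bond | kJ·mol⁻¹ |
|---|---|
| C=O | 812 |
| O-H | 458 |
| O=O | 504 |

Let D be the C-H bond energy.
Σ(broken) = 4×D + 2×504 = 1008 + 4D
Σ(formed) = 2×812 + 4×458 = 3456
ΔH = Σ(broken) − Σ(formed) = (1008 + 4D) − (3456) = −2448 + 4D
Setting this equal to −832 kJ gives 4D = 1616, so D = 404 kJ/mol.

D(C-H) ≈ 404 kJ/mol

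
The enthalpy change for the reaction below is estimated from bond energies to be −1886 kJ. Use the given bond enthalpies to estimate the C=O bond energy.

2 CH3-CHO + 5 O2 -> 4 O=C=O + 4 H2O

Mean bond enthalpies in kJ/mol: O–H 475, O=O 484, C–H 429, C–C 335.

D(C=O) ≈ 768 kJ/mol

Let D be the C=O bond energy.
Σ(broken) = 2×335 + 8×429 + 2×D + 5×484 = 6522 + 2D
Σ(formed) = 8×D + 8×475 = 3800 + 8D
ΔH = Σ(broken) − Σ(formed) = (6522 + 2D) − (3800 + 8D) = +2722 − 6D
Setting this equal to −1886 kJ gives 6D = 4608, so D = 768 kJ/mol.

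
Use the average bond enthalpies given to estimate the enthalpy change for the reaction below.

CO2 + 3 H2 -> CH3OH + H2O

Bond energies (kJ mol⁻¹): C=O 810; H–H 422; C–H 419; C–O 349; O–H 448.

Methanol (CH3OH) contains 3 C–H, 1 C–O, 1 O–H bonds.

Bonds broken (reactants):
  C=O: 2 × 810 = 1620
  H–H: 3 × 422 = 1266
  Σ(broken) = 2886 kJ
Bonds formed (products):
  C–H: 3 × 419 = 1257
  C–O: 1 × 349 = 349
  O–H: 3 × 448 = 1344
  Σ(formed) = 2950 kJ
ΔH = Σ(broken) − Σ(formed) = 2886 − 2950 = −64 kJ

ΔH ≈ −64 kJ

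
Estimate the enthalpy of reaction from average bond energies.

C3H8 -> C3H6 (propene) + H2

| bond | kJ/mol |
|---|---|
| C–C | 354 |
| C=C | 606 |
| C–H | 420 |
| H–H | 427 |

ΔH ≈ +161 kJ

Bonds broken (reactants):
  C–C: 2 × 354 = 708
  C–H: 8 × 420 = 3360
  Σ(broken) = 4068 kJ
Bonds formed (products):
  C–C: 1 × 354 = 354
  C–H: 6 × 420 = 2520
  C=C: 1 × 606 = 606
  H–H: 1 × 427 = 427
  Σ(formed) = 3907 kJ
ΔH = Σ(broken) − Σ(formed) = 4068 − 3907 = +161 kJ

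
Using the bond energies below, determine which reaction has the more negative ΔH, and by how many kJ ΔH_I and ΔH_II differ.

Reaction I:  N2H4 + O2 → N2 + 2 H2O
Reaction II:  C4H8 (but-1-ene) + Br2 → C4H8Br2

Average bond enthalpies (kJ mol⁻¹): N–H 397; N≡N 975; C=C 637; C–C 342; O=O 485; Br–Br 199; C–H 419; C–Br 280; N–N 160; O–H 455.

Reaction I, by 496 kJ

Reaction I:
  Bonds broken (reactants):
    N–H: 4 × 397 = 1588
    N–N: 1 × 160 = 160
    O=O: 1 × 485 = 485
    Σ(broken) = 2233 kJ
  Bonds formed (products):
    N≡N: 1 × 975 = 975
    O–H: 4 × 455 = 1820
    Σ(formed) = 2795 kJ
  ΔH_I = 2233 − 2795 = −562 kJ
Reaction II:
  Bonds broken (reactants):
    Br–Br: 1 × 199 = 199
    C–C: 2 × 342 = 684
    C–H: 8 × 419 = 3352
    C=C: 1 × 637 = 637
    Σ(broken) = 4872 kJ
  Bonds formed (products):
    C–Br: 2 × 280 = 560
    C–C: 3 × 342 = 1026
    C–H: 8 × 419 = 3352
    Σ(formed) = 4938 kJ
  ΔH_II = 4872 − 4938 = −66 kJ
ΔH_I − ΔH_II = −496 kJ, so reaction I has the more negative ΔH; |ΔH_I − ΔH_II| = 496 kJ.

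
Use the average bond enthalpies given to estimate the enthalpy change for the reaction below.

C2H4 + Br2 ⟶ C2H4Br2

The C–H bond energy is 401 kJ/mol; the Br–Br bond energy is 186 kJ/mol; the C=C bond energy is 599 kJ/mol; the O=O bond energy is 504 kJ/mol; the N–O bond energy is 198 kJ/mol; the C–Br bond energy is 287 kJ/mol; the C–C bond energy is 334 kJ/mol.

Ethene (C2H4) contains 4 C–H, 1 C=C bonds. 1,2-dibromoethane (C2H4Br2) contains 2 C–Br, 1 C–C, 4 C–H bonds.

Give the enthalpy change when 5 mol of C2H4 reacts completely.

ΔH = −615 kJ

Bonds broken (reactants):
  Br–Br: 1 × 186 = 186
  C–H: 4 × 401 = 1604
  C=C: 1 × 599 = 599
  Σ(broken) = 2389 kJ
Bonds formed (products):
  C–Br: 2 × 287 = 574
  C–C: 1 × 334 = 334
  C–H: 4 × 401 = 1604
  Σ(formed) = 2512 kJ
ΔH = Σ(broken) − Σ(formed) = 2389 − 2512 = −123 kJ
For 5× the reaction as written: 5 × (−123) = −615 kJ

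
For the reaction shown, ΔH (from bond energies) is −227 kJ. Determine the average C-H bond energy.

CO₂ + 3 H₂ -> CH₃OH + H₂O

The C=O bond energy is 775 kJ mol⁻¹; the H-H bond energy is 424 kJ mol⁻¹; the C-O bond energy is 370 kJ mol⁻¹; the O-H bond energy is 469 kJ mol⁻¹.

Let D be the C-H bond energy.
Σ(broken) = 2×775 + 3×424 = 2822
Σ(formed) = 3×D + 1×370 + 3×469 = 1777 + 3D
ΔH = Σ(broken) − Σ(formed) = (2822) − (1777 + 3D) = +1045 − 3D
Setting this equal to −227 kJ gives 3D = 1272, so D = 424 kJ/mol.

D(C-H) ≈ 424 kJ/mol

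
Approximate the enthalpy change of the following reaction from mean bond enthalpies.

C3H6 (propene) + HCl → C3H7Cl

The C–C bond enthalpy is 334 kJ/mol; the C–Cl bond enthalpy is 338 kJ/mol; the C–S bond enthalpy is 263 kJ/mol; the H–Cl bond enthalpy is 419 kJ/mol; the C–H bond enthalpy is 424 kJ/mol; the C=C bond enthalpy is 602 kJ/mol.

ΔH ≈ −75 kJ

Bonds broken (reactants):
  C–C: 1 × 334 = 334
  C–H: 6 × 424 = 2544
  C=C: 1 × 602 = 602
  H–Cl: 1 × 419 = 419
  Σ(broken) = 3899 kJ
Bonds formed (products):
  C–C: 2 × 334 = 668
  C–Cl: 1 × 338 = 338
  C–H: 7 × 424 = 2968
  Σ(formed) = 3974 kJ
ΔH = Σ(broken) − Σ(formed) = 3899 − 3974 = −75 kJ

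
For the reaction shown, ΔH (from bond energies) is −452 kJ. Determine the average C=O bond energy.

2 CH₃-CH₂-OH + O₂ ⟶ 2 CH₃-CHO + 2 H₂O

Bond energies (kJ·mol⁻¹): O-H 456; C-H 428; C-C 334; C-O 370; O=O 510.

Let D be the C=O bond energy.
Σ(broken) = 2×334 + 10×428 + 2×370 + 2×456 + 1×510 = 7110
Σ(formed) = 2×334 + 8×428 + 2×D + 4×456 = 5916 + 2D
ΔH = Σ(broken) − Σ(formed) = (7110) − (5916 + 2D) = +1194 − 2D
Setting this equal to −452 kJ gives 2D = 1646, so D = 823 kJ/mol.

D(C=O) ≈ 823 kJ/mol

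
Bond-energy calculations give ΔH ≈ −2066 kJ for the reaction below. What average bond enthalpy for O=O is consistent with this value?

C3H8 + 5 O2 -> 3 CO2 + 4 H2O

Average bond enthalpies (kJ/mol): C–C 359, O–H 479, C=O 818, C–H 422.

Let D be the O=O bond energy.
Σ(broken) = 2×359 + 8×422 + 5×D = 4094 + 5D
Σ(formed) = 6×818 + 8×479 = 8740
ΔH = Σ(broken) − Σ(formed) = (4094 + 5D) − (8740) = −4646 + 5D
Setting this equal to −2066 kJ gives 5D = 2580, so D = 516 kJ/mol.

D(O=O) ≈ 516 kJ/mol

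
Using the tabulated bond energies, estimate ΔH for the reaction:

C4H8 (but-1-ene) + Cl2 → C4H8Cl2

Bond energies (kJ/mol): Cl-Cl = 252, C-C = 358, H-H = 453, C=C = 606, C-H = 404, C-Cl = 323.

ΔH ≈ −146 kJ

Bonds broken (reactants):
  C-C: 2 × 358 = 716
  C-H: 8 × 404 = 3232
  C=C: 1 × 606 = 606
  Cl-Cl: 1 × 252 = 252
  Σ(broken) = 4806 kJ
Bonds formed (products):
  C-C: 3 × 358 = 1074
  C-Cl: 2 × 323 = 646
  C-H: 8 × 404 = 3232
  Σ(formed) = 4952 kJ
ΔH = Σ(broken) − Σ(formed) = 4806 − 4952 = −146 kJ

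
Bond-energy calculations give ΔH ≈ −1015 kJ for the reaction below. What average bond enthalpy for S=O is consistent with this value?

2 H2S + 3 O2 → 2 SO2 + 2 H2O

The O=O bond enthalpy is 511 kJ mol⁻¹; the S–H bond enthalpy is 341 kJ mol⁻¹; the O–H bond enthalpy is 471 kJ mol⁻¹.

Let D be the S=O bond energy.
Σ(broken) = 3×511 + 4×341 = 2897
Σ(formed) = 4×471 + 4×D = 1884 + 4D
ΔH = Σ(broken) − Σ(formed) = (2897) − (1884 + 4D) = +1013 − 4D
Setting this equal to −1015 kJ gives 4D = 2028, so D = 507 kJ/mol.

D(S=O) ≈ 507 kJ/mol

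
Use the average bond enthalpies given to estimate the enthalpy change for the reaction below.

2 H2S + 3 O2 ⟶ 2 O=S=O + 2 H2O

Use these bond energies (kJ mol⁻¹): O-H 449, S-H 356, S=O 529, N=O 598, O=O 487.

ΔH ≈ −1027 kJ

Bonds broken (reactants):
  O=O: 3 × 487 = 1461
  S-H: 4 × 356 = 1424
  Σ(broken) = 2885 kJ
Bonds formed (products):
  O-H: 4 × 449 = 1796
  S=O: 4 × 529 = 2116
  Σ(formed) = 3912 kJ
ΔH = Σ(broken) − Σ(formed) = 2885 − 3912 = −1027 kJ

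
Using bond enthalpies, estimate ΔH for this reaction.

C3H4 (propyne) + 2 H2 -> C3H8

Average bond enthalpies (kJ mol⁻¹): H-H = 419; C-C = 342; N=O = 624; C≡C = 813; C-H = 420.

Bonds broken (reactants):
  C≡C: 1 × 813 = 813
  C-C: 1 × 342 = 342
  C-H: 4 × 420 = 1680
  H-H: 2 × 419 = 838
  Σ(broken) = 3673 kJ
Bonds formed (products):
  C-C: 2 × 342 = 684
  C-H: 8 × 420 = 3360
  Σ(formed) = 4044 kJ
ΔH = Σ(broken) − Σ(formed) = 3673 − 4044 = −371 kJ

ΔH ≈ −371 kJ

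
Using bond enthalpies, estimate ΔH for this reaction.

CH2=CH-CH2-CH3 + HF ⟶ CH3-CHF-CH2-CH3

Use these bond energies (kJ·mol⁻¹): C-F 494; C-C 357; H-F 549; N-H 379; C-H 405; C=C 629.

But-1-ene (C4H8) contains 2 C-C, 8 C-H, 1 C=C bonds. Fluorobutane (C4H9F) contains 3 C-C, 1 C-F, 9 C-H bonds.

Bonds broken (reactants):
  C-C: 2 × 357 = 714
  C-H: 8 × 405 = 3240
  C=C: 1 × 629 = 629
  H-F: 1 × 549 = 549
  Σ(broken) = 5132 kJ
Bonds formed (products):
  C-C: 3 × 357 = 1071
  C-F: 1 × 494 = 494
  C-H: 9 × 405 = 3645
  Σ(formed) = 5210 kJ
ΔH = Σ(broken) − Σ(formed) = 5132 − 5210 = −78 kJ

ΔH ≈ −78 kJ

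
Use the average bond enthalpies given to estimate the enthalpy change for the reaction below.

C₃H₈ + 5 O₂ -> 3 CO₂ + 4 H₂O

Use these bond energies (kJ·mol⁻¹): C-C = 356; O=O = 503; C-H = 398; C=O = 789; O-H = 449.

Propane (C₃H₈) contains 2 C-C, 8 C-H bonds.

Bonds broken (reactants):
  C-C: 2 × 356 = 712
  C-H: 8 × 398 = 3184
  O=O: 5 × 503 = 2515
  Σ(broken) = 6411 kJ
Bonds formed (products):
  C=O: 6 × 789 = 4734
  O-H: 8 × 449 = 3592
  Σ(formed) = 8326 kJ
ΔH = Σ(broken) − Σ(formed) = 6411 − 8326 = −1915 kJ

ΔH ≈ −1915 kJ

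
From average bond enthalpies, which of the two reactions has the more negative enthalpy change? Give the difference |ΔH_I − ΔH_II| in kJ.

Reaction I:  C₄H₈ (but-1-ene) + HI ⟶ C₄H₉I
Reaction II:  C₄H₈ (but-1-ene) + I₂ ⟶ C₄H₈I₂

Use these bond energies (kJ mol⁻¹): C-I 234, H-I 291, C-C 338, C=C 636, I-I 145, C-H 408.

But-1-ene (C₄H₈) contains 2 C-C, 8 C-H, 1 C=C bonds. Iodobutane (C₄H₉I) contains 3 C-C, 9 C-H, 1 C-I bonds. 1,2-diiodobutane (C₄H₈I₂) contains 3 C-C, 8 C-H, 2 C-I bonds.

Reaction I, by 28 kJ

Reaction I:
  Bonds broken (reactants):
    C-C: 2 × 338 = 676
    C-H: 8 × 408 = 3264
    C=C: 1 × 636 = 636
    H-I: 1 × 291 = 291
    Σ(broken) = 4867 kJ
  Bonds formed (products):
    C-C: 3 × 338 = 1014
    C-H: 9 × 408 = 3672
    C-I: 1 × 234 = 234
    Σ(formed) = 4920 kJ
  ΔH_I = 4867 − 4920 = −53 kJ
Reaction II:
  Bonds broken (reactants):
    C-C: 2 × 338 = 676
    C-H: 8 × 408 = 3264
    C=C: 1 × 636 = 636
    I-I: 1 × 145 = 145
    Σ(broken) = 4721 kJ
  Bonds formed (products):
    C-C: 3 × 338 = 1014
    C-H: 8 × 408 = 3264
    C-I: 2 × 234 = 468
    Σ(formed) = 4746 kJ
  ΔH_II = 4721 − 4746 = −25 kJ
ΔH_I − ΔH_II = −28 kJ, so reaction I has the more negative ΔH; |ΔH_I − ΔH_II| = 28 kJ.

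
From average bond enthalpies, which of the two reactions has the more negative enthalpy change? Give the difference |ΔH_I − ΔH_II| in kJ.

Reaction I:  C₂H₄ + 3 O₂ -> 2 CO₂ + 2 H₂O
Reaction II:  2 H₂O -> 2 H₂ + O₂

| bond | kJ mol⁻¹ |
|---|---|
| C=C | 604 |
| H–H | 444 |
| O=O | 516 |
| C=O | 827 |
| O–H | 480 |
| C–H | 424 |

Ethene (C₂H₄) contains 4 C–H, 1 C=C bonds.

Reaction I, by 1896 kJ

Reaction I:
  Bonds broken (reactants):
    C–H: 4 × 424 = 1696
    C=C: 1 × 604 = 604
    O=O: 3 × 516 = 1548
    Σ(broken) = 3848 kJ
  Bonds formed (products):
    C=O: 4 × 827 = 3308
    O–H: 4 × 480 = 1920
    Σ(formed) = 5228 kJ
  ΔH_I = 3848 − 5228 = −1380 kJ
Reaction II:
  Bonds broken (reactants):
    O–H: 4 × 480 = 1920
    Σ(broken) = 1920 kJ
  Bonds formed (products):
    H–H: 2 × 444 = 888
    O=O: 1 × 516 = 516
    Σ(formed) = 1404 kJ
  ΔH_II = 1920 − 1404 = +516 kJ
ΔH_I − ΔH_II = −1896 kJ, so reaction I has the more negative ΔH; |ΔH_I − ΔH_II| = 1896 kJ.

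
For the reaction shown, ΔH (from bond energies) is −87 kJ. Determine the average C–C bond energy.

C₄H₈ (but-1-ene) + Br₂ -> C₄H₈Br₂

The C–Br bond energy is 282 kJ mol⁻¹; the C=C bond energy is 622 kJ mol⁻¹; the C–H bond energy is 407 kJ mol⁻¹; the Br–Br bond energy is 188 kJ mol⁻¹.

Let D be the C–C bond energy.
Σ(broken) = 1×188 + 2×D + 8×407 + 1×622 = 4066 + 2D
Σ(formed) = 2×282 + 3×D + 8×407 = 3820 + 3D
ΔH = Σ(broken) − Σ(formed) = (4066 + 2D) − (3820 + 3D) = +246 − D
Setting this equal to −87 kJ gives D = 333 kJ/mol.

D(C–C) ≈ 333 kJ/mol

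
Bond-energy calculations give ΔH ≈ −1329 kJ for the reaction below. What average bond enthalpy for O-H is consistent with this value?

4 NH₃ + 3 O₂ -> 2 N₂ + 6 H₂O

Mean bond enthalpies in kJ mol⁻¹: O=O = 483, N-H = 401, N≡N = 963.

D(O-H) ≈ 472 kJ/mol

Let D be the O-H bond energy.
Σ(broken) = 12×401 + 3×483 = 6261
Σ(formed) = 2×963 + 12×D = 1926 + 12D
ΔH = Σ(broken) − Σ(formed) = (6261) − (1926 + 12D) = +4335 − 12D
Setting this equal to −1329 kJ gives 12D = 5664, so D = 472 kJ/mol.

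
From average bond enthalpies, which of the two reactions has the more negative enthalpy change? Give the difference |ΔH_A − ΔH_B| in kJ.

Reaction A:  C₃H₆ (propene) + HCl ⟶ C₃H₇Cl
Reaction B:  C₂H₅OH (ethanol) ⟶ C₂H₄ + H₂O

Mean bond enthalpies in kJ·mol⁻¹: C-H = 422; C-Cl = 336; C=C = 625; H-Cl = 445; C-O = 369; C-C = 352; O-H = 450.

Reaction A, by 108 kJ

Reaction A:
  Bonds broken (reactants):
    C-C: 1 × 352 = 352
    C-H: 6 × 422 = 2532
    C=C: 1 × 625 = 625
    H-Cl: 1 × 445 = 445
    Σ(broken) = 3954 kJ
  Bonds formed (products):
    C-C: 2 × 352 = 704
    C-Cl: 1 × 336 = 336
    C-H: 7 × 422 = 2954
    Σ(formed) = 3994 kJ
  ΔH_A = 3954 − 3994 = −40 kJ
Reaction B:
  Bonds broken (reactants):
    C-C: 1 × 352 = 352
    C-H: 5 × 422 = 2110
    C-O: 1 × 369 = 369
    O-H: 1 × 450 = 450
    Σ(broken) = 3281 kJ
  Bonds formed (products):
    C-H: 4 × 422 = 1688
    C=C: 1 × 625 = 625
    O-H: 2 × 450 = 900
    Σ(formed) = 3213 kJ
  ΔH_B = 3281 − 3213 = +68 kJ
ΔH_A − ΔH_B = −108 kJ, so reaction A has the more negative ΔH; |ΔH_A − ΔH_B| = 108 kJ.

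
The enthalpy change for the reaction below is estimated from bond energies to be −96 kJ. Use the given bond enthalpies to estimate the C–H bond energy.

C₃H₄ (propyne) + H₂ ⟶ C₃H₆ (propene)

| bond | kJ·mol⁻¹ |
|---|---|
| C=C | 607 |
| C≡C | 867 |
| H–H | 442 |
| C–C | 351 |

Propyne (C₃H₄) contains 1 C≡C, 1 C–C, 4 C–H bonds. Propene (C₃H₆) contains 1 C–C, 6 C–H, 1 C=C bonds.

Let D be the C–H bond energy.
Σ(broken) = 1×867 + 1×351 + 4×D + 1×442 = 1660 + 4D
Σ(formed) = 1×351 + 6×D + 1×607 = 958 + 6D
ΔH = Σ(broken) − Σ(formed) = (1660 + 4D) − (958 + 6D) = +702 − 2D
Setting this equal to −96 kJ gives 2D = 798, so D = 399 kJ/mol.

D(C–H) ≈ 399 kJ/mol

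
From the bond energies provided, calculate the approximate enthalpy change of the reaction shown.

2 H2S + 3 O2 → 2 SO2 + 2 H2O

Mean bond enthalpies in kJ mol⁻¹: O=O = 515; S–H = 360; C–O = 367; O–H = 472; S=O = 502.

Bonds broken (reactants):
  O=O: 3 × 515 = 1545
  S–H: 4 × 360 = 1440
  Σ(broken) = 2985 kJ
Bonds formed (products):
  O–H: 4 × 472 = 1888
  S=O: 4 × 502 = 2008
  Σ(formed) = 3896 kJ
ΔH = Σ(broken) − Σ(formed) = 2985 − 3896 = −911 kJ

ΔH ≈ −911 kJ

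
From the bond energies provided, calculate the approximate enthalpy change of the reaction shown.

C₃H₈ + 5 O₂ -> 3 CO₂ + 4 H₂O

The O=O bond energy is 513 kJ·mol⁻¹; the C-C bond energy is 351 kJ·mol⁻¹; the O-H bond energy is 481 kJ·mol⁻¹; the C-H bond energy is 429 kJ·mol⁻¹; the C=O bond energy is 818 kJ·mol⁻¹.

Bonds broken (reactants):
  C-C: 2 × 351 = 702
  C-H: 8 × 429 = 3432
  O=O: 5 × 513 = 2565
  Σ(broken) = 6699 kJ
Bonds formed (products):
  C=O: 6 × 818 = 4908
  O-H: 8 × 481 = 3848
  Σ(formed) = 8756 kJ
ΔH = Σ(broken) − Σ(formed) = 6699 − 8756 = −2057 kJ

ΔH ≈ −2057 kJ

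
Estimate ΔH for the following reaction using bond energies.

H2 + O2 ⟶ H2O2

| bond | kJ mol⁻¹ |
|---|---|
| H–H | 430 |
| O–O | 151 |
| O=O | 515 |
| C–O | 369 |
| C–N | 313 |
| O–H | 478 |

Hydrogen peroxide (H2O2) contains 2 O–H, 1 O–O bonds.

ΔH ≈ −162 kJ

Bonds broken (reactants):
  H–H: 1 × 430 = 430
  O=O: 1 × 515 = 515
  Σ(broken) = 945 kJ
Bonds formed (products):
  O–H: 2 × 478 = 956
  O–O: 1 × 151 = 151
  Σ(formed) = 1107 kJ
ΔH = Σ(broken) − Σ(formed) = 945 − 1107 = −162 kJ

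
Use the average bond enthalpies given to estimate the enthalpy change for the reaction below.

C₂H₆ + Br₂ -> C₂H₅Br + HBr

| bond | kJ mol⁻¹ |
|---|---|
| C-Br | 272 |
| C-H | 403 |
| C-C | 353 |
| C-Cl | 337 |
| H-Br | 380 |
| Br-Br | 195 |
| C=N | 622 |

Bonds broken (reactants):
  Br-Br: 1 × 195 = 195
  C-C: 1 × 353 = 353
  C-H: 6 × 403 = 2418
  Σ(broken) = 2966 kJ
Bonds formed (products):
  C-Br: 1 × 272 = 272
  C-C: 1 × 353 = 353
  C-H: 5 × 403 = 2015
  H-Br: 1 × 380 = 380
  Σ(formed) = 3020 kJ
ΔH = Σ(broken) − Σ(formed) = 2966 − 3020 = −54 kJ

ΔH ≈ −54 kJ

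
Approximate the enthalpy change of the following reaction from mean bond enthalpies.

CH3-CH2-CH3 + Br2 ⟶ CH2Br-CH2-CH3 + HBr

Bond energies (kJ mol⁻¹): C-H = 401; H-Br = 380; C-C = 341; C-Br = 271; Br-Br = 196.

Bonds broken (reactants):
  Br-Br: 1 × 196 = 196
  C-C: 2 × 341 = 682
  C-H: 8 × 401 = 3208
  Σ(broken) = 4086 kJ
Bonds formed (products):
  C-Br: 1 × 271 = 271
  C-C: 2 × 341 = 682
  C-H: 7 × 401 = 2807
  H-Br: 1 × 380 = 380
  Σ(formed) = 4140 kJ
ΔH = Σ(broken) − Σ(formed) = 4086 − 4140 = −54 kJ

ΔH ≈ −54 kJ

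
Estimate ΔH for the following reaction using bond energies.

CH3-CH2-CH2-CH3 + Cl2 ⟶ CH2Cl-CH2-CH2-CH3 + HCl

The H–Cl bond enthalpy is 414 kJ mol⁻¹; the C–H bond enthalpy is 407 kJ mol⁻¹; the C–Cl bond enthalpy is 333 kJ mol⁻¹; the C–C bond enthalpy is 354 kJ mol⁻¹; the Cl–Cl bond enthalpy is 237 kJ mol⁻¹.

ΔH ≈ −103 kJ

Bonds broken (reactants):
  C–C: 3 × 354 = 1062
  C–H: 10 × 407 = 4070
  Cl–Cl: 1 × 237 = 237
  Σ(broken) = 5369 kJ
Bonds formed (products):
  C–C: 3 × 354 = 1062
  C–Cl: 1 × 333 = 333
  C–H: 9 × 407 = 3663
  H–Cl: 1 × 414 = 414
  Σ(formed) = 5472 kJ
ΔH = Σ(broken) − Σ(formed) = 5369 − 5472 = −103 kJ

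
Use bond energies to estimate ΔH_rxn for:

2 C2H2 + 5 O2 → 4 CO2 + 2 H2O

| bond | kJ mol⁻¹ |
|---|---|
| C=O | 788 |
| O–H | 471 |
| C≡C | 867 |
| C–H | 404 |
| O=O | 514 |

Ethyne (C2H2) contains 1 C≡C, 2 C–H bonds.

ΔH ≈ −2268 kJ

Bonds broken (reactants):
  C≡C: 2 × 867 = 1734
  C–H: 4 × 404 = 1616
  O=O: 5 × 514 = 2570
  Σ(broken) = 5920 kJ
Bonds formed (products):
  C=O: 8 × 788 = 6304
  O–H: 4 × 471 = 1884
  Σ(formed) = 8188 kJ
ΔH = Σ(broken) − Σ(formed) = 5920 − 8188 = −2268 kJ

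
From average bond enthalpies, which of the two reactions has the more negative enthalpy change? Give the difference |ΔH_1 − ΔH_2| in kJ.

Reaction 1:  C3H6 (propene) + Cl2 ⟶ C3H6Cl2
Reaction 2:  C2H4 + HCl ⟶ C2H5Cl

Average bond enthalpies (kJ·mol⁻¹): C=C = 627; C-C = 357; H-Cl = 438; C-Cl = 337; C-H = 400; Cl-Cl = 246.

Reaction 1:
  Bonds broken (reactants):
    C-C: 1 × 357 = 357
    C-H: 6 × 400 = 2400
    C=C: 1 × 627 = 627
    Cl-Cl: 1 × 246 = 246
    Σ(broken) = 3630 kJ
  Bonds formed (products):
    C-C: 2 × 357 = 714
    C-Cl: 2 × 337 = 674
    C-H: 6 × 400 = 2400
    Σ(formed) = 3788 kJ
  ΔH_1 = 3630 − 3788 = −158 kJ
Reaction 2:
  Bonds broken (reactants):
    C-H: 4 × 400 = 1600
    C=C: 1 × 627 = 627
    H-Cl: 1 × 438 = 438
    Σ(broken) = 2665 kJ
  Bonds formed (products):
    C-C: 1 × 357 = 357
    C-Cl: 1 × 337 = 337
    C-H: 5 × 400 = 2000
    Σ(formed) = 2694 kJ
  ΔH_2 = 2665 − 2694 = −29 kJ
ΔH_1 − ΔH_2 = −129 kJ, so reaction 1 has the more negative ΔH; |ΔH_1 − ΔH_2| = 129 kJ.

Reaction 1, by 129 kJ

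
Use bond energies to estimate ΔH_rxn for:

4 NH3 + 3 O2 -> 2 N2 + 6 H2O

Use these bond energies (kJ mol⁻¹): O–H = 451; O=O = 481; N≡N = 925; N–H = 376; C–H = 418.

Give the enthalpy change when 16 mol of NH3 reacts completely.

ΔH = −5228 kJ

Bonds broken (reactants):
  N–H: 12 × 376 = 4512
  O=O: 3 × 481 = 1443
  Σ(broken) = 5955 kJ
Bonds formed (products):
  N≡N: 2 × 925 = 1850
  O–H: 12 × 451 = 5412
  Σ(formed) = 7262 kJ
ΔH = Σ(broken) − Σ(formed) = 5955 − 7262 = −1307 kJ
For 4× the reaction as written: 4 × (−1307) = −5228 kJ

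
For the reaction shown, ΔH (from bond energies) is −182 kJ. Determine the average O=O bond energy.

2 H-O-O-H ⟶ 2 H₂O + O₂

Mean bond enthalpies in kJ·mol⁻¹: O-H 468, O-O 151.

Let D be the O=O bond energy.
Σ(broken) = 4×468 + 2×151 = 2174
Σ(formed) = 4×468 + 1×D = 1872 + D
ΔH = Σ(broken) − Σ(formed) = (2174) − (1872 + D) = +302 − D
Setting this equal to −182 kJ gives D = 484 kJ/mol.

D(O=O) ≈ 484 kJ/mol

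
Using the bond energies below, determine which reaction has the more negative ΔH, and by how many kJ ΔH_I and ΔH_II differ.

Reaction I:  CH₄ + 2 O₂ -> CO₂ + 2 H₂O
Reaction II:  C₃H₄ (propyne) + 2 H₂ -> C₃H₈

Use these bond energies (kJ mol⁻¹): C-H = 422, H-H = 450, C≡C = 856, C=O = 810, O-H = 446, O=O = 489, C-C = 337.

Reaction I, by 469 kJ

Reaction I:
  Bonds broken (reactants):
    C-H: 4 × 422 = 1688
    O=O: 2 × 489 = 978
    Σ(broken) = 2666 kJ
  Bonds formed (products):
    C=O: 2 × 810 = 1620
    O-H: 4 × 446 = 1784
    Σ(formed) = 3404 kJ
  ΔH_I = 2666 − 3404 = −738 kJ
Reaction II:
  Bonds broken (reactants):
    C≡C: 1 × 856 = 856
    C-C: 1 × 337 = 337
    C-H: 4 × 422 = 1688
    H-H: 2 × 450 = 900
    Σ(broken) = 3781 kJ
  Bonds formed (products):
    C-C: 2 × 337 = 674
    C-H: 8 × 422 = 3376
    Σ(formed) = 4050 kJ
  ΔH_II = 3781 − 4050 = −269 kJ
ΔH_I − ΔH_II = −469 kJ, so reaction I has the more negative ΔH; |ΔH_I − ΔH_II| = 469 kJ.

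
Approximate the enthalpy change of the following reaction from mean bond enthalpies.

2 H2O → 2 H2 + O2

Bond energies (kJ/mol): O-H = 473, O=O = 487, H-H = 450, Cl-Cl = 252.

ΔH ≈ +505 kJ

Bonds broken (reactants):
  O-H: 4 × 473 = 1892
  Σ(broken) = 1892 kJ
Bonds formed (products):
  H-H: 2 × 450 = 900
  O=O: 1 × 487 = 487
  Σ(formed) = 1387 kJ
ΔH = Σ(broken) − Σ(formed) = 1892 − 1387 = +505 kJ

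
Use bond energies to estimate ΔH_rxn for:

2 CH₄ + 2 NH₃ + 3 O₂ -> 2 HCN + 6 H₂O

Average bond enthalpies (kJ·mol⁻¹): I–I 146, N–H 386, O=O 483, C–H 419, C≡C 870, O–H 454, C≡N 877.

Bonds broken (reactants):
  C–H: 8 × 419 = 3352
  N–H: 6 × 386 = 2316
  O=O: 3 × 483 = 1449
  Σ(broken) = 7117 kJ
Bonds formed (products):
  C≡N: 2 × 877 = 1754
  C–H: 2 × 419 = 838
  O–H: 12 × 454 = 5448
  Σ(formed) = 8040 kJ
ΔH = Σ(broken) − Σ(formed) = 7117 − 8040 = −923 kJ

ΔH ≈ −923 kJ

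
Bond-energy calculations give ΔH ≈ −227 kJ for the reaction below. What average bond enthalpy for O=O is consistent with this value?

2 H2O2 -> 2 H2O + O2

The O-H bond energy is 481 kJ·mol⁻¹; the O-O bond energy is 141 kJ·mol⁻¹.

Let D be the O=O bond energy.
Σ(broken) = 4×481 + 2×141 = 2206
Σ(formed) = 4×481 + 1×D = 1924 + D
ΔH = Σ(broken) − Σ(formed) = (2206) − (1924 + D) = +282 − D
Setting this equal to −227 kJ gives D = 509 kJ/mol.

D(O=O) ≈ 509 kJ/mol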